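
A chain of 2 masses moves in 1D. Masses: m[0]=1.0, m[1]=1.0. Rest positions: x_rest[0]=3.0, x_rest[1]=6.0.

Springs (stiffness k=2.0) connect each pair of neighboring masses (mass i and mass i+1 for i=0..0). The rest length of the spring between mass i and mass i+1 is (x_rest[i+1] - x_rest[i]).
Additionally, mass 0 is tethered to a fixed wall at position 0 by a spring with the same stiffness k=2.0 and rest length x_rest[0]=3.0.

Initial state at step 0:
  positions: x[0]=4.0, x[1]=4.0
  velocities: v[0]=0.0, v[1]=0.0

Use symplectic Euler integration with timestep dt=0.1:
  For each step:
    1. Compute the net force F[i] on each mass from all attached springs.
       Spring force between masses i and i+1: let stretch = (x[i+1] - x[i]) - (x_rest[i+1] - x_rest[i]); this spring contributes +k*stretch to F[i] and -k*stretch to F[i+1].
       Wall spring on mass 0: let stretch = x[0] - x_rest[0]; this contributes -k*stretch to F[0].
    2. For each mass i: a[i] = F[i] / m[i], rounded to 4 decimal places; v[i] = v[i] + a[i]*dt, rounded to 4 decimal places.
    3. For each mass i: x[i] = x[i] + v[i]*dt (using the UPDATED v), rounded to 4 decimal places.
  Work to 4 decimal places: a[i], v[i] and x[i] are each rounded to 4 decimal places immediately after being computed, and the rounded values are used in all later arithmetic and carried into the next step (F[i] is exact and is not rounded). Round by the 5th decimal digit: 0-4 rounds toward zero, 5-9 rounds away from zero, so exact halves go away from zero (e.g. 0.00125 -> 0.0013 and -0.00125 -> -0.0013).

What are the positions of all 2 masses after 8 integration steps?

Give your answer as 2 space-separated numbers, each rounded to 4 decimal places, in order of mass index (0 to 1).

Answer: 1.9426 5.6350

Derivation:
Step 0: x=[4.0000 4.0000] v=[0.0000 0.0000]
Step 1: x=[3.9200 4.0600] v=[-0.8000 0.6000]
Step 2: x=[3.7644 4.1772] v=[-1.5560 1.1720]
Step 3: x=[3.5418 4.3461] v=[-2.2263 1.6894]
Step 4: x=[3.2644 4.5590] v=[-2.7738 2.1285]
Step 5: x=[2.9476 4.8060] v=[-3.1678 2.4696]
Step 6: x=[2.6090 5.0758] v=[-3.3856 2.6979]
Step 7: x=[2.2676 5.3563] v=[-3.4140 2.8045]
Step 8: x=[1.9426 5.6350] v=[-3.2498 2.7868]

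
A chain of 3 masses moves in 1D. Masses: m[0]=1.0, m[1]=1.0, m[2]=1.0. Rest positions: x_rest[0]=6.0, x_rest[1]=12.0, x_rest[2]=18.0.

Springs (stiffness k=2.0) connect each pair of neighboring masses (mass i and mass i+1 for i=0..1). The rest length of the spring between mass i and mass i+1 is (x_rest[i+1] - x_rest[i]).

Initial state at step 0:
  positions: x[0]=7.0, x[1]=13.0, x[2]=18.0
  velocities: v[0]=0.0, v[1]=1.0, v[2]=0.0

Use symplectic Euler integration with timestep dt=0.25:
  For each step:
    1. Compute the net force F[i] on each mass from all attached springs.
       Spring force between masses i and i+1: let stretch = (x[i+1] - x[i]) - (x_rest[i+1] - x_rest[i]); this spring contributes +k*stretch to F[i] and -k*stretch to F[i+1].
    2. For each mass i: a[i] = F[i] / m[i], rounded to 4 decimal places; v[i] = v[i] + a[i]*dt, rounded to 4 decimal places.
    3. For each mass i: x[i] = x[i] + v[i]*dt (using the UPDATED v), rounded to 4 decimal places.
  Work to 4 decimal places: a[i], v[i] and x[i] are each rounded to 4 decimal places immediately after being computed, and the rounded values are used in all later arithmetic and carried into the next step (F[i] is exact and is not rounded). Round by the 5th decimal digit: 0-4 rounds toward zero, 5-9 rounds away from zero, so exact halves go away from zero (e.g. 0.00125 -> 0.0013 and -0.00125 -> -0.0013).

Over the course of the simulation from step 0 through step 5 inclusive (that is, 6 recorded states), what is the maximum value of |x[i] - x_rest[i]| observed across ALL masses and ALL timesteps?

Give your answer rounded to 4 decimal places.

Answer: 1.4377

Derivation:
Step 0: x=[7.0000 13.0000 18.0000] v=[0.0000 1.0000 0.0000]
Step 1: x=[7.0000 13.1250 18.1250] v=[0.0000 0.5000 0.5000]
Step 2: x=[7.0156 13.1094 18.3750] v=[0.0625 -0.0625 1.0000]
Step 3: x=[7.0430 12.9903 18.7168] v=[0.1094 -0.4766 1.3672]
Step 4: x=[7.0638 12.8436 19.0928] v=[0.0831 -0.5870 1.5040]
Step 5: x=[7.0571 12.7555 19.4377] v=[-0.0270 -0.3523 1.3794]
Max displacement = 1.4377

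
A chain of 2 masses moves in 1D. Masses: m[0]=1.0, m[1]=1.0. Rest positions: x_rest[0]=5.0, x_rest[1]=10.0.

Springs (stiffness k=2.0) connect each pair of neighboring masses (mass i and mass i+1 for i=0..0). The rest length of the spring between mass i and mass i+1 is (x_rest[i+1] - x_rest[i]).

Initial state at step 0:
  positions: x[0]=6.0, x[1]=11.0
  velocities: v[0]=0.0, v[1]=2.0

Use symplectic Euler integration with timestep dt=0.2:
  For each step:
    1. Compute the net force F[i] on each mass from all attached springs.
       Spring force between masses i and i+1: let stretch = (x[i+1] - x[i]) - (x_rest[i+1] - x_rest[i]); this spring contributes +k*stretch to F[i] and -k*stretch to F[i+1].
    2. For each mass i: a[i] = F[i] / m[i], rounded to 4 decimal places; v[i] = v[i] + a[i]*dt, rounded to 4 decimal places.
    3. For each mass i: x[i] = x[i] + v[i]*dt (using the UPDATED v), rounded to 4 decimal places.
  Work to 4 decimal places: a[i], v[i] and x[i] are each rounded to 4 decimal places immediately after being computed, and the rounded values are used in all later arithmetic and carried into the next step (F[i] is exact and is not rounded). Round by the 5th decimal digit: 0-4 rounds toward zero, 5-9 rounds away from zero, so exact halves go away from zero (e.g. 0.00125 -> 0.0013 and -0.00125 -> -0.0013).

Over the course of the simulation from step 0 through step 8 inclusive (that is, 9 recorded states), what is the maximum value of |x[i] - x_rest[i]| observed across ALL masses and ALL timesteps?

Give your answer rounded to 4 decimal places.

Answer: 2.6408

Derivation:
Step 0: x=[6.0000 11.0000] v=[0.0000 2.0000]
Step 1: x=[6.0000 11.4000] v=[0.0000 2.0000]
Step 2: x=[6.0320 11.7680] v=[0.1600 1.8400]
Step 3: x=[6.1229 12.0771] v=[0.4544 1.5456]
Step 4: x=[6.2901 12.3099] v=[0.8361 1.1639]
Step 5: x=[6.5389 12.4611] v=[1.2440 0.7560]
Step 6: x=[6.8615 12.5385] v=[1.6129 0.3871]
Step 7: x=[7.2382 12.5618] v=[1.8837 0.1163]
Step 8: x=[7.6408 12.5592] v=[2.0131 -0.0131]
Max displacement = 2.6408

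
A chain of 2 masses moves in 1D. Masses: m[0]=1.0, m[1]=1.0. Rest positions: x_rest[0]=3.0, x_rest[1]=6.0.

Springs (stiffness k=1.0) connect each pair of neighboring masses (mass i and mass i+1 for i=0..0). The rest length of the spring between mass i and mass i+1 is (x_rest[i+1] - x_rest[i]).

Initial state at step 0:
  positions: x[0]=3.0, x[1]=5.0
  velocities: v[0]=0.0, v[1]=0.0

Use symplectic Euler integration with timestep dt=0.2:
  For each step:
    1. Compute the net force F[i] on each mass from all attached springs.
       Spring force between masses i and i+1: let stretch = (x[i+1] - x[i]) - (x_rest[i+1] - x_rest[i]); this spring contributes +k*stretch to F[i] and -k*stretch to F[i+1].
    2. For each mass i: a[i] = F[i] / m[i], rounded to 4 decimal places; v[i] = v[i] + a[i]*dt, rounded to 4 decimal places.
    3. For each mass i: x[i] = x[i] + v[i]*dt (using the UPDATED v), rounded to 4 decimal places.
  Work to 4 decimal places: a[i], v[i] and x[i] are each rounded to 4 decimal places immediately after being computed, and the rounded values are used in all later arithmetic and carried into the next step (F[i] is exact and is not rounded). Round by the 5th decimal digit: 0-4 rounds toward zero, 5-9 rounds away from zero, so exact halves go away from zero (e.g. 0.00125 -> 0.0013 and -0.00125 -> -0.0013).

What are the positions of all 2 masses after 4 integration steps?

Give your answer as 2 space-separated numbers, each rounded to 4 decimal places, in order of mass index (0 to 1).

Answer: 2.6462 5.3538

Derivation:
Step 0: x=[3.0000 5.0000] v=[0.0000 0.0000]
Step 1: x=[2.9600 5.0400] v=[-0.2000 0.2000]
Step 2: x=[2.8832 5.1168] v=[-0.3840 0.3840]
Step 3: x=[2.7757 5.2243] v=[-0.5373 0.5373]
Step 4: x=[2.6462 5.3538] v=[-0.6476 0.6476]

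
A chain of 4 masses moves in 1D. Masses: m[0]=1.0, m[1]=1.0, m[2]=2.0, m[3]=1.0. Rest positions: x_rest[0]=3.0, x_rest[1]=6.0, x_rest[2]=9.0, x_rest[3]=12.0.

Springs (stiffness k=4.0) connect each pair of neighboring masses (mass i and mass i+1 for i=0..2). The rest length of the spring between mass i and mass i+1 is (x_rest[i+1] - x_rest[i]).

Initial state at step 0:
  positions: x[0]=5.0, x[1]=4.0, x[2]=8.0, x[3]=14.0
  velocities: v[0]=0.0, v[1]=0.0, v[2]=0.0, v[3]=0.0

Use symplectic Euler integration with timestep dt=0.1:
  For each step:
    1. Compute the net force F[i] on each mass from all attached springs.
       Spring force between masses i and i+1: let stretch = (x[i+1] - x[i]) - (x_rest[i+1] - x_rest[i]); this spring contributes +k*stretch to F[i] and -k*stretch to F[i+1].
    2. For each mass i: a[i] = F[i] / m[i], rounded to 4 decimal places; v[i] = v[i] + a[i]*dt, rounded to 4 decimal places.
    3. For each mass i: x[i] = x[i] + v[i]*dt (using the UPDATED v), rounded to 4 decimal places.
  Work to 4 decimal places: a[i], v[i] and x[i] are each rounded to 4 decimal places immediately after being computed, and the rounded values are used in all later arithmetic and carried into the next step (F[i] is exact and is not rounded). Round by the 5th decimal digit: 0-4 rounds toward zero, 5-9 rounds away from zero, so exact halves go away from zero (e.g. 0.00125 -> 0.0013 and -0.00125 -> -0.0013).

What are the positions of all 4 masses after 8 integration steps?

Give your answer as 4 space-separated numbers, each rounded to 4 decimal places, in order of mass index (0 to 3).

Answer: 1.6813 7.7522 9.3303 10.9056

Derivation:
Step 0: x=[5.0000 4.0000 8.0000 14.0000] v=[0.0000 0.0000 0.0000 0.0000]
Step 1: x=[4.8400 4.2000 8.0400 13.8800] v=[-1.6000 2.0000 0.4000 -1.2000]
Step 2: x=[4.5344 4.5792 8.1200 13.6464] v=[-3.0560 3.7920 0.8000 -2.3360]
Step 3: x=[4.1106 5.0982 8.2397 13.3117] v=[-4.2381 5.1904 1.1971 -3.3466]
Step 4: x=[3.6063 5.7034 8.3980 12.8942] v=[-5.0431 6.0520 1.5832 -4.1754]
Step 5: x=[3.0659 6.3325 8.5924 12.4168] v=[-5.4043 6.2910 1.9435 -4.7739]
Step 6: x=[2.5361 6.9213 8.8180 11.9064] v=[-5.2977 5.8883 2.2564 -5.1037]
Step 7: x=[2.0617 7.4106 9.0675 11.3925] v=[-4.7436 4.8929 2.4947 -5.1391]
Step 8: x=[1.6813 7.7522 9.3303 10.9056] v=[-3.8040 3.4161 2.6283 -4.8691]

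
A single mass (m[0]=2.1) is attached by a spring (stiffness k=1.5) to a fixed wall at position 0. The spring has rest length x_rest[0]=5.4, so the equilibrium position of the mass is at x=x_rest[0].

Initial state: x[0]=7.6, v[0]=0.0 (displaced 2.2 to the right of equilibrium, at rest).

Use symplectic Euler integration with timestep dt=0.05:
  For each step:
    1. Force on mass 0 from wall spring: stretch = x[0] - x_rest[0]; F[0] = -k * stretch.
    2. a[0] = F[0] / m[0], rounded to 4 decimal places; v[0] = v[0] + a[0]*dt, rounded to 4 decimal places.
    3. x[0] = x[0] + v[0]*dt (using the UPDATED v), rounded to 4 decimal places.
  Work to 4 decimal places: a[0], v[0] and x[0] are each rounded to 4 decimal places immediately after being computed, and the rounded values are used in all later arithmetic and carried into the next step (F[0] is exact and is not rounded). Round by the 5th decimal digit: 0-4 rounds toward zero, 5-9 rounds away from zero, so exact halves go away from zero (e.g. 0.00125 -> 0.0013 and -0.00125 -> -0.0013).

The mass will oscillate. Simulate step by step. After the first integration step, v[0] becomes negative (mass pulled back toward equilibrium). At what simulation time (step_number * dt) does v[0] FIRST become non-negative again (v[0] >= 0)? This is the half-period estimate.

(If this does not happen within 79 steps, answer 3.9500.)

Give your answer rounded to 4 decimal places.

Answer: 3.7500

Derivation:
Step 0: x=[7.6000] v=[0.0000]
Step 1: x=[7.5961] v=[-0.0786]
Step 2: x=[7.5883] v=[-0.1570]
Step 3: x=[7.5765] v=[-0.2352]
Step 4: x=[7.5609] v=[-0.3129]
Step 5: x=[7.5414] v=[-0.3901]
Step 6: x=[7.5181] v=[-0.4666]
Step 7: x=[7.4910] v=[-0.5422]
Step 8: x=[7.4602] v=[-0.6169]
Step 9: x=[7.4257] v=[-0.6905]
Step 10: x=[7.3876] v=[-0.7628]
Step 11: x=[7.3459] v=[-0.8338]
Step 12: x=[7.3007] v=[-0.9033]
Step 13: x=[7.2521] v=[-0.9712]
Step 14: x=[7.2002] v=[-1.0373]
Step 15: x=[7.1451] v=[-1.1016]
Step 16: x=[7.0869] v=[-1.1639]
Step 17: x=[7.0257] v=[-1.2241]
Step 18: x=[6.9616] v=[-1.2822]
Step 19: x=[6.8947] v=[-1.3380]
Step 20: x=[6.8251] v=[-1.3914]
Step 21: x=[6.7530] v=[-1.4423]
Step 22: x=[6.6785] v=[-1.4906]
Step 23: x=[6.6017] v=[-1.5363]
Step 24: x=[6.5227] v=[-1.5792]
Step 25: x=[6.4417] v=[-1.6193]
Step 26: x=[6.3589] v=[-1.6565]
Step 27: x=[6.2744] v=[-1.6907]
Step 28: x=[6.1883] v=[-1.7219]
Step 29: x=[6.1008] v=[-1.7501]
Step 30: x=[6.0120] v=[-1.7751]
Step 31: x=[5.9222] v=[-1.7970]
Step 32: x=[5.8314] v=[-1.8157]
Step 33: x=[5.7398] v=[-1.8311]
Step 34: x=[5.6476] v=[-1.8432]
Step 35: x=[5.5550] v=[-1.8520]
Step 36: x=[5.4621] v=[-1.8575]
Step 37: x=[5.3691] v=[-1.8597]
Step 38: x=[5.2762] v=[-1.8586]
Step 39: x=[5.1835] v=[-1.8542]
Step 40: x=[5.0912] v=[-1.8465]
Step 41: x=[4.9994] v=[-1.8355]
Step 42: x=[4.9083] v=[-1.8212]
Step 43: x=[4.8181] v=[-1.8036]
Step 44: x=[4.7290] v=[-1.7828]
Step 45: x=[4.6411] v=[-1.7588]
Step 46: x=[4.5545] v=[-1.7317]
Step 47: x=[4.4694] v=[-1.7015]
Step 48: x=[4.3860] v=[-1.6683]
Step 49: x=[4.3044] v=[-1.6321]
Step 50: x=[4.2248] v=[-1.5930]
Step 51: x=[4.1473] v=[-1.5510]
Step 52: x=[4.0720] v=[-1.5063]
Step 53: x=[3.9991] v=[-1.4589]
Step 54: x=[3.9287] v=[-1.4089]
Step 55: x=[3.8609] v=[-1.3564]
Step 56: x=[3.7958] v=[-1.3014]
Step 57: x=[3.7336] v=[-1.2441]
Step 58: x=[3.6744] v=[-1.1846]
Step 59: x=[3.6183] v=[-1.1230]
Step 60: x=[3.5653] v=[-1.0594]
Step 61: x=[3.5156] v=[-0.9939]
Step 62: x=[3.4693] v=[-0.9266]
Step 63: x=[3.4264] v=[-0.8576]
Step 64: x=[3.3870] v=[-0.7871]
Step 65: x=[3.3512] v=[-0.7152]
Step 66: x=[3.3191] v=[-0.6420]
Step 67: x=[3.2907] v=[-0.5677]
Step 68: x=[3.2661] v=[-0.4924]
Step 69: x=[3.2453] v=[-0.4162]
Step 70: x=[3.2283] v=[-0.3392]
Step 71: x=[3.2152] v=[-0.2616]
Step 72: x=[3.2060] v=[-0.1836]
Step 73: x=[3.2007] v=[-0.1052]
Step 74: x=[3.1994] v=[-0.0267]
Step 75: x=[3.2020] v=[0.0519]
First v>=0 after going negative at step 75, time=3.7500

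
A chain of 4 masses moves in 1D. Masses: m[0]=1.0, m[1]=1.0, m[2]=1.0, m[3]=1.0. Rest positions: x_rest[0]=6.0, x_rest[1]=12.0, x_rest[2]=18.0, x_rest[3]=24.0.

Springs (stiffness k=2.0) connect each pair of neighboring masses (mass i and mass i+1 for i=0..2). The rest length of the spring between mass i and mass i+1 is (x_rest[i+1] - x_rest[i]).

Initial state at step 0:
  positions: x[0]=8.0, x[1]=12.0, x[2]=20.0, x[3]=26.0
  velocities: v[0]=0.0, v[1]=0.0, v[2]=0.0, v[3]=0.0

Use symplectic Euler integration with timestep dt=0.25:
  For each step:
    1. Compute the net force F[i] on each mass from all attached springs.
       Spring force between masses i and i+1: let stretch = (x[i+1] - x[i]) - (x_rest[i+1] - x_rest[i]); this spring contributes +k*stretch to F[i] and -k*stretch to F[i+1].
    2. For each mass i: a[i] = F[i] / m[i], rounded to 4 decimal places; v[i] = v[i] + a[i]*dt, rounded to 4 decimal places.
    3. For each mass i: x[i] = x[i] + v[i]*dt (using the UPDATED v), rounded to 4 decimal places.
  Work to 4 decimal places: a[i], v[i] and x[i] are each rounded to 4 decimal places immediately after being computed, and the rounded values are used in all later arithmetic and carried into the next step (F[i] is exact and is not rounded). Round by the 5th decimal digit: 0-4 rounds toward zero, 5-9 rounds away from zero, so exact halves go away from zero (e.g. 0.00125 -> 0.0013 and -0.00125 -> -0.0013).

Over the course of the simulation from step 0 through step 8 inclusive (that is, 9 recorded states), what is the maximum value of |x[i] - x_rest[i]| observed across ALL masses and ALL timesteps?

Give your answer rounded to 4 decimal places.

Step 0: x=[8.0000 12.0000 20.0000 26.0000] v=[0.0000 0.0000 0.0000 0.0000]
Step 1: x=[7.7500 12.5000 19.7500 26.0000] v=[-1.0000 2.0000 -1.0000 0.0000]
Step 2: x=[7.3438 13.3125 19.3750 25.9688] v=[-1.6250 3.2500 -1.5000 -0.1250]
Step 3: x=[6.9336 14.1367 19.0664 25.8633] v=[-1.6407 3.2969 -1.2344 -0.4219]
Step 4: x=[6.6738 14.6768 18.9912 25.6582] v=[-1.0392 2.1602 -0.3008 -0.8204]
Step 5: x=[6.6644 14.7558 19.2101 25.3697] v=[-0.0377 0.3159 0.8755 -1.1539]
Step 6: x=[6.9164 14.3801 19.6422 25.0613] v=[1.0080 -1.5027 1.7282 -1.2337]
Step 7: x=[7.3514 13.7292 20.0939 24.8255] v=[1.7399 -2.6035 1.8067 -0.9433]
Step 8: x=[7.8336 13.0767 20.3415 24.7482] v=[1.9288 -2.6101 0.9902 -0.3091]
Max displacement = 2.7558

Answer: 2.7558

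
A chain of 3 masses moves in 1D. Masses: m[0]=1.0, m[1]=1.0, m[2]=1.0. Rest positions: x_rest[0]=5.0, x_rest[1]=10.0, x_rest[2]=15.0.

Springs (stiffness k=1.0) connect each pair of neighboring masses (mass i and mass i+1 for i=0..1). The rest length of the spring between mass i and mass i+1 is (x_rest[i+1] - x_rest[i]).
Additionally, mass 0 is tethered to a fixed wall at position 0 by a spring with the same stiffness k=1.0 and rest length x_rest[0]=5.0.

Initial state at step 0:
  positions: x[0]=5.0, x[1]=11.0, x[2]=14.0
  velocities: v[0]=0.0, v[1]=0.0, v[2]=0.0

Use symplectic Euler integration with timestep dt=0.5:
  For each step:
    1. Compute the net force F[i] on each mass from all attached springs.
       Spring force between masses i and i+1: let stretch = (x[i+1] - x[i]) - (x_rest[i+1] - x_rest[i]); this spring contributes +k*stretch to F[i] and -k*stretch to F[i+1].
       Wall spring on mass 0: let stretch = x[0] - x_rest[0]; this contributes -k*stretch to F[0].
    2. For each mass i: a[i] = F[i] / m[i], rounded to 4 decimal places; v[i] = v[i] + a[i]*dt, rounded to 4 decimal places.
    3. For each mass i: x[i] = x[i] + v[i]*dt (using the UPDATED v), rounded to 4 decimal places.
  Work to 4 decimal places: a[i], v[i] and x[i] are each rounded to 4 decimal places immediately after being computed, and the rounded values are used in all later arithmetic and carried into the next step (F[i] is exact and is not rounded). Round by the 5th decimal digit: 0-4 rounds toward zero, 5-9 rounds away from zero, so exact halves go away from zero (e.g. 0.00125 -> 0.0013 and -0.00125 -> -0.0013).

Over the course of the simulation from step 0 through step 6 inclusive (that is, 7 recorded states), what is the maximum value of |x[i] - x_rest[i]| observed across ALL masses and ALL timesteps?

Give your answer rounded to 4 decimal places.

Answer: 1.1250

Derivation:
Step 0: x=[5.0000 11.0000 14.0000] v=[0.0000 0.0000 0.0000]
Step 1: x=[5.2500 10.2500 14.5000] v=[0.5000 -1.5000 1.0000]
Step 2: x=[5.4375 9.3125 15.1875] v=[0.3750 -1.8750 1.3750]
Step 3: x=[5.2344 8.8750 15.6563] v=[-0.4063 -0.8750 0.9375]
Step 4: x=[4.6328 9.2227 15.6798] v=[-1.2032 0.6954 0.0469]
Step 5: x=[4.0205 10.0372 15.3390] v=[-1.2247 1.6290 -0.6817]
Step 6: x=[3.9072 10.6730 14.9227] v=[-0.2266 1.2716 -0.8326]
Max displacement = 1.1250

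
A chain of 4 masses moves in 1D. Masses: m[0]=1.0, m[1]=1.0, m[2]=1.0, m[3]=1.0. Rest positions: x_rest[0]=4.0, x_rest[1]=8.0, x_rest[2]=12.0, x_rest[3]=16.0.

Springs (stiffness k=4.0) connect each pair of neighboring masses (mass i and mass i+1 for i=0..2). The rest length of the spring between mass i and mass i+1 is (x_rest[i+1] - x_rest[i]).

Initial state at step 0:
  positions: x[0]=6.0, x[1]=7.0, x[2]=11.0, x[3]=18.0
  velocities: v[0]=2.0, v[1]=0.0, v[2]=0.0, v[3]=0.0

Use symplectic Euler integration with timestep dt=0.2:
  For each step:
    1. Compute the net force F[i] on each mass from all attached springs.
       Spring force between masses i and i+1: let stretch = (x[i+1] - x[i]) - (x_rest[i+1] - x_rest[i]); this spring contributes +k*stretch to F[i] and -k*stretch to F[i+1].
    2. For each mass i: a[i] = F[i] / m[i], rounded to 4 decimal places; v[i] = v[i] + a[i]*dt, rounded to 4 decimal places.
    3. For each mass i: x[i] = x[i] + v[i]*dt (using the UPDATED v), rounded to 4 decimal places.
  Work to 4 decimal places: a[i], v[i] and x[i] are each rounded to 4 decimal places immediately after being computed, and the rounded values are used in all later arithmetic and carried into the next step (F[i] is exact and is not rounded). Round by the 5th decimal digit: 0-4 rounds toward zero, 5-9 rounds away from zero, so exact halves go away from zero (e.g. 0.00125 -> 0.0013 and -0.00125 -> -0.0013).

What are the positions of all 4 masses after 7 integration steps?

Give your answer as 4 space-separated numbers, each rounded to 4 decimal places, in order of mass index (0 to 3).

Answer: 4.8701 10.2472 13.6849 15.9977

Derivation:
Step 0: x=[6.0000 7.0000 11.0000 18.0000] v=[2.0000 0.0000 0.0000 0.0000]
Step 1: x=[5.9200 7.4800 11.4800 17.5200] v=[-0.4000 2.4000 2.4000 -2.4000]
Step 2: x=[5.4496 8.3504 12.2864 16.7136] v=[-2.3520 4.3520 4.0320 -4.0320]
Step 3: x=[4.8033 9.3864 13.1714 15.8388] v=[-3.2314 5.1802 4.4250 -4.3738]
Step 4: x=[4.2503 10.2947 13.8776 15.1773] v=[-2.7649 4.5417 3.5309 -3.3077]
Step 5: x=[4.0244 10.8092 14.2185 14.9478] v=[-1.1294 2.5725 1.7043 -1.1475]
Step 6: x=[4.2441 10.7836 14.1306 15.2416] v=[1.0984 -0.1279 -0.4397 1.4691]
Step 7: x=[4.8701 10.2472 13.6849 15.9977] v=[3.1300 -2.6819 -2.2285 3.7803]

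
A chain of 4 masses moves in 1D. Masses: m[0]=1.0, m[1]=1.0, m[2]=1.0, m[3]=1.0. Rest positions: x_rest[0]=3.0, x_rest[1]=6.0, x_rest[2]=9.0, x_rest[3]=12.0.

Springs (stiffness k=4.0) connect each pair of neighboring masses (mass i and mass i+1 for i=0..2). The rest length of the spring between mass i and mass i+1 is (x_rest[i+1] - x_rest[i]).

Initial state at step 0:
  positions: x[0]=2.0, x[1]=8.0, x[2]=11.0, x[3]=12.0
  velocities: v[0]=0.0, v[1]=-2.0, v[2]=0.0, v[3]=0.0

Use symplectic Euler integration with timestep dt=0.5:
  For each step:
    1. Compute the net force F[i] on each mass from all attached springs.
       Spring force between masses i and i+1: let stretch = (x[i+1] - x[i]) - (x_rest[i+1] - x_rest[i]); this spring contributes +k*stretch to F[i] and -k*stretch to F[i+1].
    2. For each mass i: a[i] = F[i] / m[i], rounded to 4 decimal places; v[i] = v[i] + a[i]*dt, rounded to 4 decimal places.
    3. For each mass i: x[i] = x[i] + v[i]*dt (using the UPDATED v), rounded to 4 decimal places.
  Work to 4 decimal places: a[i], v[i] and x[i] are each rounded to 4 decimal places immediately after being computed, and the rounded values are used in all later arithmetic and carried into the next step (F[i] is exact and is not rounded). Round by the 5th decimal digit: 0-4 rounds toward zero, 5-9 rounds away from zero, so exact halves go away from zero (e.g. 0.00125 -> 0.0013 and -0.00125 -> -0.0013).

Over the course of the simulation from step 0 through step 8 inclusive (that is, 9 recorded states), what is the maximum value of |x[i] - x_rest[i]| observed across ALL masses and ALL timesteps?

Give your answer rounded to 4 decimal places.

Answer: 3.0000

Derivation:
Step 0: x=[2.0000 8.0000 11.0000 12.0000] v=[0.0000 -2.0000 0.0000 0.0000]
Step 1: x=[5.0000 4.0000 9.0000 14.0000] v=[6.0000 -8.0000 -4.0000 4.0000]
Step 2: x=[4.0000 6.0000 7.0000 14.0000] v=[-2.0000 4.0000 -4.0000 0.0000]
Step 3: x=[2.0000 7.0000 11.0000 10.0000] v=[-4.0000 2.0000 8.0000 -8.0000]
Step 4: x=[2.0000 7.0000 10.0000 10.0000] v=[0.0000 0.0000 -2.0000 0.0000]
Step 5: x=[4.0000 5.0000 6.0000 13.0000] v=[4.0000 -4.0000 -8.0000 6.0000]
Step 6: x=[4.0000 3.0000 8.0000 12.0000] v=[0.0000 -4.0000 4.0000 -2.0000]
Step 7: x=[0.0000 7.0000 9.0000 10.0000] v=[-8.0000 8.0000 2.0000 -4.0000]
Step 8: x=[0.0000 6.0000 9.0000 10.0000] v=[0.0000 -2.0000 0.0000 0.0000]
Max displacement = 3.0000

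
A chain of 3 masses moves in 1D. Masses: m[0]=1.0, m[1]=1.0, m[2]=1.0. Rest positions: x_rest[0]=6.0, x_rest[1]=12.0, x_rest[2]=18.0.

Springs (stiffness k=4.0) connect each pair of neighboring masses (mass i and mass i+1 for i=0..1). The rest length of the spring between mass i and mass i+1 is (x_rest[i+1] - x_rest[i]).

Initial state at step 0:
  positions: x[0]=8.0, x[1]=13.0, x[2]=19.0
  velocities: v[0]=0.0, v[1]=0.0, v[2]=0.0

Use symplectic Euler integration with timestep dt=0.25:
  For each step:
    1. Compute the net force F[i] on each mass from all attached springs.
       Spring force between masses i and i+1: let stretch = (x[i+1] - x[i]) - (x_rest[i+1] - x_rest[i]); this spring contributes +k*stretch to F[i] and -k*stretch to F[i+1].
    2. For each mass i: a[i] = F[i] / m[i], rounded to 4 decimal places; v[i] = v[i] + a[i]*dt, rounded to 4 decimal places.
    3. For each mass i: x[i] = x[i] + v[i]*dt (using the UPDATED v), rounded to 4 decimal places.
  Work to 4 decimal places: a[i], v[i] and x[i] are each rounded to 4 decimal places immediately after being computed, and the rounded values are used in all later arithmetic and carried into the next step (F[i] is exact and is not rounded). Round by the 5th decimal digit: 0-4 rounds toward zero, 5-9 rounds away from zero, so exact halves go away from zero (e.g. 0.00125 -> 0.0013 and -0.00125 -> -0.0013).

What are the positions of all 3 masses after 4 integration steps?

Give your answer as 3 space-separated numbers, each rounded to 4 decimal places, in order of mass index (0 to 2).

Answer: 6.8828 13.5664 19.5508

Derivation:
Step 0: x=[8.0000 13.0000 19.0000] v=[0.0000 0.0000 0.0000]
Step 1: x=[7.7500 13.2500 19.0000] v=[-1.0000 1.0000 0.0000]
Step 2: x=[7.3750 13.5625 19.0625] v=[-1.5000 1.2500 0.2500]
Step 3: x=[7.0469 13.7031 19.2500] v=[-1.3125 0.5625 0.7500]
Step 4: x=[6.8828 13.5664 19.5508] v=[-0.6563 -0.5468 1.2031]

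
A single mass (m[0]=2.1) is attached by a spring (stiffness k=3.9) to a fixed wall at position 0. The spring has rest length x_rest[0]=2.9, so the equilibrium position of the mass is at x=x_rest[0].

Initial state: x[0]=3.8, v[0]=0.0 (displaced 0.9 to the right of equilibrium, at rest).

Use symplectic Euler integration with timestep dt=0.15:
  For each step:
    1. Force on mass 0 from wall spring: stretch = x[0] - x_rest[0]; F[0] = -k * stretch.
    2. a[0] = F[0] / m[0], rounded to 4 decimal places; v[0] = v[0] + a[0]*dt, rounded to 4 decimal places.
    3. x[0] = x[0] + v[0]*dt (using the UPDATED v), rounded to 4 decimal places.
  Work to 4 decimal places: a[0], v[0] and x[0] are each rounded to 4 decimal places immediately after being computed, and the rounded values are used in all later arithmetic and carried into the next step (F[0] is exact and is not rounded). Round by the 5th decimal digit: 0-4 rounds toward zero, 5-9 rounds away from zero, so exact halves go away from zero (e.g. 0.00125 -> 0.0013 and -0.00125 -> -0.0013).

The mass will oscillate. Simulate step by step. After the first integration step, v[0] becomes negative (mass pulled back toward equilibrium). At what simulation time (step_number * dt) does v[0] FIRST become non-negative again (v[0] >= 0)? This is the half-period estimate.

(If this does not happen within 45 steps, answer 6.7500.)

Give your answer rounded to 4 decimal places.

Step 0: x=[3.8000] v=[0.0000]
Step 1: x=[3.7624] v=[-0.2507]
Step 2: x=[3.6888] v=[-0.4909]
Step 3: x=[3.5822] v=[-0.7106]
Step 4: x=[3.4471] v=[-0.9006]
Step 5: x=[3.2892] v=[-1.0530]
Step 6: x=[3.1150] v=[-1.1614]
Step 7: x=[2.9318] v=[-1.2213]
Step 8: x=[2.7473] v=[-1.2302]
Step 9: x=[2.5691] v=[-1.1877]
Step 10: x=[2.4048] v=[-1.0955]
Step 11: x=[2.2612] v=[-0.9575]
Step 12: x=[2.1443] v=[-0.7796]
Step 13: x=[2.0589] v=[-0.5691]
Step 14: x=[2.0087] v=[-0.3348]
Step 15: x=[1.9957] v=[-0.0865]
Step 16: x=[2.0205] v=[0.1654]
First v>=0 after going negative at step 16, time=2.4000

Answer: 2.4000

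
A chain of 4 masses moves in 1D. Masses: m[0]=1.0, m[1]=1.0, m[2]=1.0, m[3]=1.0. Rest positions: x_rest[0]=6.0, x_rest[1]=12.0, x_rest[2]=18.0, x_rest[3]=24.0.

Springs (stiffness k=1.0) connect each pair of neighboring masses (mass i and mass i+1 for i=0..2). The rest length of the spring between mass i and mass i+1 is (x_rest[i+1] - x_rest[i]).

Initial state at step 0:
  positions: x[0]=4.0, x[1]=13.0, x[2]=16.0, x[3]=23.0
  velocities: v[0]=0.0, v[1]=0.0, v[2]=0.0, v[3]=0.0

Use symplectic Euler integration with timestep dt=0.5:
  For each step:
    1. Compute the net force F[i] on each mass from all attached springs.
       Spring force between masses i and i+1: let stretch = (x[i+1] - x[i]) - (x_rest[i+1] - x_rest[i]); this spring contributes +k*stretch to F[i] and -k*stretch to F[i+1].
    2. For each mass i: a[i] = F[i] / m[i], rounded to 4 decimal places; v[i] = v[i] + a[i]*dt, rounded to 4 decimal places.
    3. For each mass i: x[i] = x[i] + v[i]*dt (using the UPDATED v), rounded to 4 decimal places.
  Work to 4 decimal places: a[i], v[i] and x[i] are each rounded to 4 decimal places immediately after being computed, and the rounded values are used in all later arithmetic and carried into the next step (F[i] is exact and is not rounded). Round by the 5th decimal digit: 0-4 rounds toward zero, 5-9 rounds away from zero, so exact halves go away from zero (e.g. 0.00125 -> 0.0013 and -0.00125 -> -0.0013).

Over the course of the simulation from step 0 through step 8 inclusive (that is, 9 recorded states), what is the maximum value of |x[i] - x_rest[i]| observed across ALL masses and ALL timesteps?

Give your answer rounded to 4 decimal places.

Answer: 3.0312

Derivation:
Step 0: x=[4.0000 13.0000 16.0000 23.0000] v=[0.0000 0.0000 0.0000 0.0000]
Step 1: x=[4.7500 11.5000 17.0000 22.7500] v=[1.5000 -3.0000 2.0000 -0.5000]
Step 2: x=[5.6875 9.6875 18.0625 22.5625] v=[1.8750 -3.6250 2.1250 -0.3750]
Step 3: x=[6.1250 8.9688 18.1563 22.7500] v=[0.8750 -1.4375 0.1875 0.3750]
Step 4: x=[5.7735 9.8360 17.1016 23.2891] v=[-0.7031 1.7344 -2.1094 1.0782]
Step 5: x=[4.9376 11.5040 15.7774 23.7814] v=[-1.6719 3.3360 -2.6485 0.9845]
Step 6: x=[4.2433 12.5988 15.3858 23.7727] v=[-1.3887 2.1895 -0.7832 -0.0175]
Step 7: x=[4.1378 12.3014 16.3942 23.1672] v=[-0.2110 -0.5948 2.0168 -1.2110]
Step 8: x=[4.5732 10.9863 18.0727 22.3685] v=[0.8708 -2.6302 3.3569 -1.5975]
Max displacement = 3.0312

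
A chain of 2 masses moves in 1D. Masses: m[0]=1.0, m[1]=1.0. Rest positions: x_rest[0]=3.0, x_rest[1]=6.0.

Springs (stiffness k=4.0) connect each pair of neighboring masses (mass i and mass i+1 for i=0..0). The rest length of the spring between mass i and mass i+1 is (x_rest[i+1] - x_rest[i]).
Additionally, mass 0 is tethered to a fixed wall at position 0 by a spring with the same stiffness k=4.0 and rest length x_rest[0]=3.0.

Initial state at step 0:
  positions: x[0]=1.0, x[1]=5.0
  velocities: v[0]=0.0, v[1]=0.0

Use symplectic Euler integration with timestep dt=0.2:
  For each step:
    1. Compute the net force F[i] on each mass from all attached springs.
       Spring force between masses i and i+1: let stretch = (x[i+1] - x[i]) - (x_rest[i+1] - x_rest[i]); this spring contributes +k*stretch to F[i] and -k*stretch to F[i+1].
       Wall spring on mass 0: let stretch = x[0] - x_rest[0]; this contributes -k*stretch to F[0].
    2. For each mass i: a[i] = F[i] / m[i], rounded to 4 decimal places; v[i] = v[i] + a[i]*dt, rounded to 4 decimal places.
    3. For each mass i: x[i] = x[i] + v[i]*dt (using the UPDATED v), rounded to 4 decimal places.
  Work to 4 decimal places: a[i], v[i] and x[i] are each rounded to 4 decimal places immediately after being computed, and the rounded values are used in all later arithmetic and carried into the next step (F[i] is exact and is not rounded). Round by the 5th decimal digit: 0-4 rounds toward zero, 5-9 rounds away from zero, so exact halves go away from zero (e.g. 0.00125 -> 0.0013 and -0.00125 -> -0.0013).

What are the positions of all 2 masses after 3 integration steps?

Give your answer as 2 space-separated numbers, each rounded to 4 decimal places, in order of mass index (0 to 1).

Step 0: x=[1.0000 5.0000] v=[0.0000 0.0000]
Step 1: x=[1.4800 4.8400] v=[2.4000 -0.8000]
Step 2: x=[2.2608 4.6224] v=[3.9040 -1.0880]
Step 3: x=[3.0577 4.5069] v=[3.9846 -0.5773]

Answer: 3.0577 4.5069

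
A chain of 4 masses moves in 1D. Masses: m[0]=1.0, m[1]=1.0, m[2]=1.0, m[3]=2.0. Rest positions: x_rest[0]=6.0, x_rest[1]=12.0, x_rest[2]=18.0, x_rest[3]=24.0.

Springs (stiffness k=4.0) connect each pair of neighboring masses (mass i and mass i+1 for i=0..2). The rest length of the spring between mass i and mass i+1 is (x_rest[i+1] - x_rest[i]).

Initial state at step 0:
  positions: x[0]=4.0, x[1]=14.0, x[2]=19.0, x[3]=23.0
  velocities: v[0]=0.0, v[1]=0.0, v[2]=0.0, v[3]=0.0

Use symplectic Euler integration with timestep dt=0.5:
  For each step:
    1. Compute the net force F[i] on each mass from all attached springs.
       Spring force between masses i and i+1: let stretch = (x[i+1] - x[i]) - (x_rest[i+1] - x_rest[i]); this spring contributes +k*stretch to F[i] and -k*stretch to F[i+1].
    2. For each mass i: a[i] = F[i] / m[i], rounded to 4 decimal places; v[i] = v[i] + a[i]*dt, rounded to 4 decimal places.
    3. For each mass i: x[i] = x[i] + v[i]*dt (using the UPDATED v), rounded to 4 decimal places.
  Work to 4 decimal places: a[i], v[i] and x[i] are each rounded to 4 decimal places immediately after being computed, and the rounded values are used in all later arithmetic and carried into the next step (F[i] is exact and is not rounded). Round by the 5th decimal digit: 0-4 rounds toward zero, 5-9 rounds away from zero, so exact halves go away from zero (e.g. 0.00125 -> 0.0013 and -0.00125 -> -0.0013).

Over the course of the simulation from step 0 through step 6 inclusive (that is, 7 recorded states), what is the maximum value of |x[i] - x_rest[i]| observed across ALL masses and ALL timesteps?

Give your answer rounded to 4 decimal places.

Answer: 4.0000

Derivation:
Step 0: x=[4.0000 14.0000 19.0000 23.0000] v=[0.0000 0.0000 0.0000 0.0000]
Step 1: x=[8.0000 9.0000 18.0000 24.0000] v=[8.0000 -10.0000 -2.0000 2.0000]
Step 2: x=[7.0000 12.0000 14.0000 25.0000] v=[-2.0000 6.0000 -8.0000 2.0000]
Step 3: x=[5.0000 12.0000 19.0000 23.5000] v=[-4.0000 0.0000 10.0000 -3.0000]
Step 4: x=[4.0000 12.0000 21.5000 22.7500] v=[-2.0000 0.0000 5.0000 -1.5000]
Step 5: x=[5.0000 13.5000 15.7500 24.3750] v=[2.0000 3.0000 -11.5000 3.2500]
Step 6: x=[8.5000 8.7500 16.3750 24.6875] v=[7.0000 -9.5000 1.2500 0.6250]
Max displacement = 4.0000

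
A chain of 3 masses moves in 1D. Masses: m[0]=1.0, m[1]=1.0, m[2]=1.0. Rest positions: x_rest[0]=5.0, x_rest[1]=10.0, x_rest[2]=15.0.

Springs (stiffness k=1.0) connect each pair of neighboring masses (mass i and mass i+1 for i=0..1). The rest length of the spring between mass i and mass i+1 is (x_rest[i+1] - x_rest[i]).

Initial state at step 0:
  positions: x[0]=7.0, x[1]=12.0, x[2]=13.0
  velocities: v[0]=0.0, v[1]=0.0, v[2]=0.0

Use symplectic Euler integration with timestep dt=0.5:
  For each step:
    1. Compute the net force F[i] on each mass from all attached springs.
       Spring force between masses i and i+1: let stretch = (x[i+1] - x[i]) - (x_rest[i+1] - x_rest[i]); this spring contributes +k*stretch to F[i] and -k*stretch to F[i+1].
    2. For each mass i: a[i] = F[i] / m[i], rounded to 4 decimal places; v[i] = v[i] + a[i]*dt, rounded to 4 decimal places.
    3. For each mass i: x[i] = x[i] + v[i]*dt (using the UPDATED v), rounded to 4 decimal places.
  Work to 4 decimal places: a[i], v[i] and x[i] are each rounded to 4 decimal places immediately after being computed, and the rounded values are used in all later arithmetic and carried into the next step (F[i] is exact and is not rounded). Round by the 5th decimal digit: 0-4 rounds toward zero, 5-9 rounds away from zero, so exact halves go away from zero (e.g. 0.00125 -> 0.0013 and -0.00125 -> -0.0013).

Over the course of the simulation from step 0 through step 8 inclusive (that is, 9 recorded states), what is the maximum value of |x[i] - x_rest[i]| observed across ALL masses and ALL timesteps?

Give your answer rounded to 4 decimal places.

Answer: 2.4688

Derivation:
Step 0: x=[7.0000 12.0000 13.0000] v=[0.0000 0.0000 0.0000]
Step 1: x=[7.0000 11.0000 14.0000] v=[0.0000 -2.0000 2.0000]
Step 2: x=[6.7500 9.7500 15.5000] v=[-0.5000 -2.5000 3.0000]
Step 3: x=[6.0000 9.1875 16.8125] v=[-1.5000 -1.1250 2.6250]
Step 4: x=[4.7969 9.7344 17.4688] v=[-2.4063 1.0938 1.3125]
Step 5: x=[3.5781 10.9806 17.4415] v=[-2.4376 2.4923 -0.0547]
Step 6: x=[2.9599 11.9914 17.0489] v=[-1.2364 2.0215 -0.7852]
Step 7: x=[3.3496 12.0087 16.6419] v=[0.7794 0.0345 -0.8140]
Step 8: x=[4.6541 11.0195 16.3266] v=[2.6090 -1.9785 -0.6306]
Max displacement = 2.4688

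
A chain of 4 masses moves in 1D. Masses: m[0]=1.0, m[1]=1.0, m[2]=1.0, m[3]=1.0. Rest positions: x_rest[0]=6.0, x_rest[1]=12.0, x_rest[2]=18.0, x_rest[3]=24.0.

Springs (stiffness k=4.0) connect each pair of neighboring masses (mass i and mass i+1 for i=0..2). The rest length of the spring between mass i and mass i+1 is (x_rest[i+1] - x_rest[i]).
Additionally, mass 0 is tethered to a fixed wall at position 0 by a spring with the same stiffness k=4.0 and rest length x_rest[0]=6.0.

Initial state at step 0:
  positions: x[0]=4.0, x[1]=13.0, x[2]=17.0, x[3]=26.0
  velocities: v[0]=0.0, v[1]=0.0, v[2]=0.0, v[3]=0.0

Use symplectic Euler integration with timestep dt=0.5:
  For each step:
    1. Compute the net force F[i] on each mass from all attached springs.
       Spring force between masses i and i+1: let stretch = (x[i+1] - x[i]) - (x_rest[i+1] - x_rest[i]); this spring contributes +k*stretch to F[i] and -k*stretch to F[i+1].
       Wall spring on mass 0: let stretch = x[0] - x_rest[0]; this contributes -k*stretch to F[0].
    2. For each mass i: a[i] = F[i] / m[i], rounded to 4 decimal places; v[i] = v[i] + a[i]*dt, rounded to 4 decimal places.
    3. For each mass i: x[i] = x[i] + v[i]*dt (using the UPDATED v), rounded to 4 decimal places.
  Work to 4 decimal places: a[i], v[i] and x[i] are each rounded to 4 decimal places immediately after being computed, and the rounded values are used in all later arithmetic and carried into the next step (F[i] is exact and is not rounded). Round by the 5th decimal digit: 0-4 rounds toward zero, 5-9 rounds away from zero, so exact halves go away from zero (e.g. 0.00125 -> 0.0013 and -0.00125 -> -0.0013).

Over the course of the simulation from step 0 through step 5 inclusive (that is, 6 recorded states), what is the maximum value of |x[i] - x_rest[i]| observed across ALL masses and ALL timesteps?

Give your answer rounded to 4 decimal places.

Answer: 6.0000

Derivation:
Step 0: x=[4.0000 13.0000 17.0000 26.0000] v=[0.0000 0.0000 0.0000 0.0000]
Step 1: x=[9.0000 8.0000 22.0000 23.0000] v=[10.0000 -10.0000 10.0000 -6.0000]
Step 2: x=[4.0000 18.0000 14.0000 25.0000] v=[-10.0000 20.0000 -16.0000 4.0000]
Step 3: x=[9.0000 10.0000 21.0000 22.0000] v=[10.0000 -16.0000 14.0000 -6.0000]
Step 4: x=[6.0000 12.0000 18.0000 24.0000] v=[-6.0000 4.0000 -6.0000 4.0000]
Step 5: x=[3.0000 14.0000 15.0000 26.0000] v=[-6.0000 4.0000 -6.0000 4.0000]
Max displacement = 6.0000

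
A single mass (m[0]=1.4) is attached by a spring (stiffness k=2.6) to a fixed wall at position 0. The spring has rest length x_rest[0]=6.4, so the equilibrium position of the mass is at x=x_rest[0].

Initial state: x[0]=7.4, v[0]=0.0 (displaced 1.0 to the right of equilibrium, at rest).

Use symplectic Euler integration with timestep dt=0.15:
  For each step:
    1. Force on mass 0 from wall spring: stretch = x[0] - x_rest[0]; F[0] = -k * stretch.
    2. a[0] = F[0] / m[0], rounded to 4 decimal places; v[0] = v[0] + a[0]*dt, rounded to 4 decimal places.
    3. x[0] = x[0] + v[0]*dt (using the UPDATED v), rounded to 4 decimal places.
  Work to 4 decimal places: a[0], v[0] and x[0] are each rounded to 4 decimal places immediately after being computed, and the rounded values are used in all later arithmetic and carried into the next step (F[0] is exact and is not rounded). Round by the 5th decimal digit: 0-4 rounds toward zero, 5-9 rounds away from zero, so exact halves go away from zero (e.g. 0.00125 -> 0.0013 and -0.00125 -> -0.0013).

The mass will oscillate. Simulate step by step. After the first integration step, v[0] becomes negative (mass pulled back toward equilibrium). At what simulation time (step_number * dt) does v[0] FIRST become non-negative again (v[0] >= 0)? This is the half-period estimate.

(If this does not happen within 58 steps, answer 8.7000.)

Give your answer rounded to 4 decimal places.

Step 0: x=[7.4000] v=[0.0000]
Step 1: x=[7.3582] v=[-0.2786]
Step 2: x=[7.2764] v=[-0.5455]
Step 3: x=[7.1580] v=[-0.7896]
Step 4: x=[7.0079] v=[-1.0008]
Step 5: x=[6.8324] v=[-1.1702]
Step 6: x=[6.6388] v=[-1.2907]
Step 7: x=[6.4352] v=[-1.3572]
Step 8: x=[6.2302] v=[-1.3670]
Step 9: x=[6.0322] v=[-1.3197]
Step 10: x=[5.8496] v=[-1.2172]
Step 11: x=[5.6900] v=[-1.0639]
Step 12: x=[5.5601] v=[-0.8661]
Step 13: x=[5.4653] v=[-0.6321]
Step 14: x=[5.4095] v=[-0.3717]
Step 15: x=[5.3951] v=[-0.0958]
Step 16: x=[5.4227] v=[0.1841]
First v>=0 after going negative at step 16, time=2.4000

Answer: 2.4000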